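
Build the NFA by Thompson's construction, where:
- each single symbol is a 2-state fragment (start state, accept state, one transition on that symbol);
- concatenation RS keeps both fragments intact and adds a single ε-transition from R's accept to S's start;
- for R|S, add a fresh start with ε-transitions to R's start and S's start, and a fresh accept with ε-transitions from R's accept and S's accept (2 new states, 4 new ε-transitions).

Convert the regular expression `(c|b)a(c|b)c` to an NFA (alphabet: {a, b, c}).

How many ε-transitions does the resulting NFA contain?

Bottom-up over the parse tree:
Each of the 6 symbol leaves contributes 0 ε-transitions.
  c|b : 4 ε-transitions
  c|b : 4 ε-transitions
  (c|b)a(c|b)c : 11 ε-transitions

11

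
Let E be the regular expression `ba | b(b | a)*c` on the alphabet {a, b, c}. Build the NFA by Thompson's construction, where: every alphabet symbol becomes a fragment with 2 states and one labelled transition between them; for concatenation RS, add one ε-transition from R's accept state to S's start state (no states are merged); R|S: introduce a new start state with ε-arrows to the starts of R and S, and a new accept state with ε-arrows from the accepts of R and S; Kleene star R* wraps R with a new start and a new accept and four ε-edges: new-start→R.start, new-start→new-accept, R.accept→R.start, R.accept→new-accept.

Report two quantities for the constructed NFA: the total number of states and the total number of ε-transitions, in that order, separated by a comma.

18, 15

Per subexpression:
Each of the 6 symbol leaves contributes 2 states and 0 ε-transitions.
  ba : 4 states, 1 ε-transition
  b | a : 6 states, 4 ε-transitions
  (b | a)* : 8 states, 8 ε-transitions
  b(b | a)*c : 12 states, 10 ε-transitions
  ba | b(b | a)*c : 18 states, 15 ε-transitions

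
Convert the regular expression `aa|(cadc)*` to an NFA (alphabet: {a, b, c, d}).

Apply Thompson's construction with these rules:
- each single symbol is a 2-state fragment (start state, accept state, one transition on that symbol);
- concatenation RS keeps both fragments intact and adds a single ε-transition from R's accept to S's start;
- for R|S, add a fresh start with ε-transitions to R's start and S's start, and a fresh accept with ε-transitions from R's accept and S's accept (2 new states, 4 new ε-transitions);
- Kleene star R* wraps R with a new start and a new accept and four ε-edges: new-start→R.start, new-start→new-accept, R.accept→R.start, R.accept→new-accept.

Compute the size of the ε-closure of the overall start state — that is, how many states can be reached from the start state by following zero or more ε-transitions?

6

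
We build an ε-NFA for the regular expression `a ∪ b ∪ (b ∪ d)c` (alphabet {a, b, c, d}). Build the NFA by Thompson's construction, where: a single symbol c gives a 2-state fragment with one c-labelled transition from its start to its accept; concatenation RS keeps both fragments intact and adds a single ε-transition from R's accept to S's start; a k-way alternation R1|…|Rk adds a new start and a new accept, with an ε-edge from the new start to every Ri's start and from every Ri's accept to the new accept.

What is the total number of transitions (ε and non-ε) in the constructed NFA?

Per subexpression:
Each of the 5 symbol leaves contributes 1 transition (1 symbol, 0 ε).
  b ∪ d → 6 transitions (2 symbol, 4 ε)
  (b ∪ d)c → 8 transitions (3 symbol, 5 ε)
  a ∪ b ∪ (b ∪ d)c → 16 transitions (5 symbol, 11 ε)

16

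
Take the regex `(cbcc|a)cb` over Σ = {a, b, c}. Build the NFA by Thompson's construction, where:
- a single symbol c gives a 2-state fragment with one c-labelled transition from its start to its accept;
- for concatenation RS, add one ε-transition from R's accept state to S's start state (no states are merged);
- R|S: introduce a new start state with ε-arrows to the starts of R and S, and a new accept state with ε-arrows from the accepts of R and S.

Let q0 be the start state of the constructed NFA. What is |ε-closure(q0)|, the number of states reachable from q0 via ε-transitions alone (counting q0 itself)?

3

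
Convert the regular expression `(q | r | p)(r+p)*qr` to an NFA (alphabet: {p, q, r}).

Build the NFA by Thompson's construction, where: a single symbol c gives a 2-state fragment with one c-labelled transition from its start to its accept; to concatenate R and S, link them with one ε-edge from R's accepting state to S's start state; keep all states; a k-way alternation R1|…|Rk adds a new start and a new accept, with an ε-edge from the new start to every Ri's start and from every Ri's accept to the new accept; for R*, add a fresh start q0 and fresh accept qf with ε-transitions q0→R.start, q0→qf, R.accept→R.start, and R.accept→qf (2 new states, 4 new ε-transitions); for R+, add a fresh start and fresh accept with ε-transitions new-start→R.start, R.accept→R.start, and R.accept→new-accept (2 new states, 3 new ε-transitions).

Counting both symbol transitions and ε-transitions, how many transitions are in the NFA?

24

By structural recursion:
Each of the 7 symbol leaves contributes 1 transition (1 symbol, 0 ε).
  q | r | p → 9 transitions (3 symbol, 6 ε)
  r+ → 4 transitions (1 symbol, 3 ε)
  r+p → 6 transitions (2 symbol, 4 ε)
  (r+p)* → 10 transitions (2 symbol, 8 ε)
  (q | r | p)(r+p)*qr → 24 transitions (7 symbol, 17 ε)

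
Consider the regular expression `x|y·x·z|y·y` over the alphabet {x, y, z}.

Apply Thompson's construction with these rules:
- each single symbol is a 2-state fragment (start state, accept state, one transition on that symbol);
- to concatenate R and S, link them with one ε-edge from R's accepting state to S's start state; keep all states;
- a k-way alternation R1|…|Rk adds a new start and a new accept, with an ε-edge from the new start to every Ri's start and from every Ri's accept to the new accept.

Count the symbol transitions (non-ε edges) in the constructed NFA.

Building bottom-up:
Each of the 6 symbol leaves contributes exactly 1 symbol transition.
  y·x·z — 3 symbol transitions
  y·y — 2 symbol transitions
  x|y·x·z|y·y — 6 symbol transitions

6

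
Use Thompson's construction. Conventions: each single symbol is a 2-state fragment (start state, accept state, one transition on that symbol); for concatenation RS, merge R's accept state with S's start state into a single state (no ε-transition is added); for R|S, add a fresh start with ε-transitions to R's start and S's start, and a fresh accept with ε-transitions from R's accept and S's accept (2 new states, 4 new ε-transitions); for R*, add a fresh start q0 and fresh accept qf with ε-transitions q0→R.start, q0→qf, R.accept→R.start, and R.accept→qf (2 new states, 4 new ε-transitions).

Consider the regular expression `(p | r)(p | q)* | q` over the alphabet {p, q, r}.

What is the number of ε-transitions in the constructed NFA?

Building bottom-up:
Each of the 5 symbol leaves contributes 0 ε-transitions.
  p | r → 4 ε-transitions
  p | q → 4 ε-transitions
  (p | q)* → 8 ε-transitions
  (p | r)(p | q)* → 12 ε-transitions
  (p | r)(p | q)* | q → 16 ε-transitions

16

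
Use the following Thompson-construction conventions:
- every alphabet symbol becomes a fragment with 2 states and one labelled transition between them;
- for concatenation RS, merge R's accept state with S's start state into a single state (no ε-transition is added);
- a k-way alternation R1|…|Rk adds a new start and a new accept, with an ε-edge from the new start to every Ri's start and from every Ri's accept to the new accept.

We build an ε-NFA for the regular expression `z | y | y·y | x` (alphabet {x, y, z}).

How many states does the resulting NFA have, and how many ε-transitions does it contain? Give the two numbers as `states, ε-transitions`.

Bottom-up over the parse tree:
Each of the 5 symbol leaves contributes 2 states and 0 ε-transitions.
  y·y = 3 states, 0 ε-transitions
  z | y | y·y | x = 11 states, 8 ε-transitions

11, 8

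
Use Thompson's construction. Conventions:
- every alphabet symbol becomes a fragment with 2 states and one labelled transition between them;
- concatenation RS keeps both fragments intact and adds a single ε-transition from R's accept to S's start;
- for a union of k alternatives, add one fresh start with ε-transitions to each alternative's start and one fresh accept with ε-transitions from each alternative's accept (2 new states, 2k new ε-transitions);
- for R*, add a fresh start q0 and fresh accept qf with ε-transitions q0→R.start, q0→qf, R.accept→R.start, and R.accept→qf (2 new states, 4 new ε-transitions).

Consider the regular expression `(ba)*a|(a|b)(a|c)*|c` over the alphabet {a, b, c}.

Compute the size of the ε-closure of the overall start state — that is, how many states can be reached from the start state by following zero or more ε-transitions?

9

Compute the ε-closure size of each fragment's start state recursively; a symbol fragment's start has no outgoing ε-edge, so its closure is just itself (size 1).
  ba : same as the first factor's closure: |ε-closure| = 1
  (ba)* : the star's fresh start ε-reaches both the body's start and the fresh accept: |ε-closure| = 2 + 1 = 3
  (ba)*a : the left operand accepts ε, so the closure extends into the next operand (via the concat ε-link); |ε-closure| = 3 + 1 = 4
  a|b : |ε-closure| = 1 + 1 + 1 = 3 (the new accept is not ε-reachable since no branch accepts ε)
  a|c : new start ε-reaches every alternative's start; none of them accept ε, so the new accept is not reached: |ε-closure| = 1 + 1 + 1 = 3
  (a|c)* : the star's fresh start ε-reaches both the body's start and the fresh accept: |ε-closure| = 2 + 3 = 5
  (a|b)(a|c)* : |ε-closure| equals the left operand's closure size = 3 (its accept is not ε-reachable, so the closure stops there)
  (ba)*a|(a|b)(a|c)*|c : |ε-closure| = 1 + 4 + 3 + 1 = 9 (the new accept is not ε-reachable since no branch accepts ε)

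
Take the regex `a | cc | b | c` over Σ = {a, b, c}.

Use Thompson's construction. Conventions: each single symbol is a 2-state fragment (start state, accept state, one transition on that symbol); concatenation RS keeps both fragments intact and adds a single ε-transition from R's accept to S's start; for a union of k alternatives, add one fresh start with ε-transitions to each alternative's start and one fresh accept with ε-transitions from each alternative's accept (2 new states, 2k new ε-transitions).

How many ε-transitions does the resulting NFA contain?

9

Per subexpression:
Each of the 5 symbol leaves contributes 0 ε-transitions.
  cc = 1 ε-transition
  a | cc | b | c = 9 ε-transitions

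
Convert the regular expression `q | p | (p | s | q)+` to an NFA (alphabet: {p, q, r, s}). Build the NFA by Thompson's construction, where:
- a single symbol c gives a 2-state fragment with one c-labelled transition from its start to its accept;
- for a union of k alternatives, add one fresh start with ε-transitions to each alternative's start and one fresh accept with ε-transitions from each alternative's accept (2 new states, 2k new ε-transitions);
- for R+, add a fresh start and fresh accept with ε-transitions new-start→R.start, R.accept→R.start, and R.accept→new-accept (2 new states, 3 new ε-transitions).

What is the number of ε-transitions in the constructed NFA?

15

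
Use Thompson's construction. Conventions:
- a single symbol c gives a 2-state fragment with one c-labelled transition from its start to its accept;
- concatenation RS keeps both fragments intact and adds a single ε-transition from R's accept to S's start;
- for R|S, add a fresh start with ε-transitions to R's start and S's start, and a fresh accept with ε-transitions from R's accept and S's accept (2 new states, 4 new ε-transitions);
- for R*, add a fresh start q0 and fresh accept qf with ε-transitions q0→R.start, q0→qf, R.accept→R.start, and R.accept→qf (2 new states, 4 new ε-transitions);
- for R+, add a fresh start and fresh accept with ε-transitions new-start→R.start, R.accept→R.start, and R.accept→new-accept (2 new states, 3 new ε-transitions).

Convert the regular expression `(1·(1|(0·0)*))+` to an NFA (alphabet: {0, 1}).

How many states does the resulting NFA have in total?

Recursing over subexpressions:
Each of the 4 symbol leaves contributes a 2-state fragment.
  0·0 → 4 states
  (0·0)* → 6 states
  1|(0·0)* → 10 states
  1·(1|(0·0)*) → 12 states
  (1·(1|(0·0)*))+ → 14 states

14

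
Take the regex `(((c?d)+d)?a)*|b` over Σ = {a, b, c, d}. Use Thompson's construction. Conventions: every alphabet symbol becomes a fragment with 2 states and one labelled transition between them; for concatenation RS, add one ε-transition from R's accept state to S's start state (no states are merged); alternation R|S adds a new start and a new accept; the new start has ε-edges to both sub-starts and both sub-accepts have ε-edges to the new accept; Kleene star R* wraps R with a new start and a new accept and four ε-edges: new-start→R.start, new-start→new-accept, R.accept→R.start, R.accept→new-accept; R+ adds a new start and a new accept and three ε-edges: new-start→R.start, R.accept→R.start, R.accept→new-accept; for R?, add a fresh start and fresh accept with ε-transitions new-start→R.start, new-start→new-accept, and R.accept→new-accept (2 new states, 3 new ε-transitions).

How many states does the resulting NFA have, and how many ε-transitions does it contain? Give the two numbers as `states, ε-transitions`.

Bottom-up over the parse tree:
Each of the 5 symbol leaves contributes 2 states and 0 ε-transitions.
  c? : 4 states, 3 ε-transitions
  c?d : 6 states, 4 ε-transitions
  (c?d)+ : 8 states, 7 ε-transitions
  (c?d)+d : 10 states, 8 ε-transitions
  ((c?d)+d)? : 12 states, 11 ε-transitions
  ((c?d)+d)?a : 14 states, 12 ε-transitions
  (((c?d)+d)?a)* : 16 states, 16 ε-transitions
  (((c?d)+d)?a)*|b : 20 states, 20 ε-transitions

20, 20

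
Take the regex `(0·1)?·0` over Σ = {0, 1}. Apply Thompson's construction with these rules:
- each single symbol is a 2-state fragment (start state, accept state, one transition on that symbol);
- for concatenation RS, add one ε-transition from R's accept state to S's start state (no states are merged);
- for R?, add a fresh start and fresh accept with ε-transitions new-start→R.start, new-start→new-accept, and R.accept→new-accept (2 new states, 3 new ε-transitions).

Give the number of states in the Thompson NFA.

8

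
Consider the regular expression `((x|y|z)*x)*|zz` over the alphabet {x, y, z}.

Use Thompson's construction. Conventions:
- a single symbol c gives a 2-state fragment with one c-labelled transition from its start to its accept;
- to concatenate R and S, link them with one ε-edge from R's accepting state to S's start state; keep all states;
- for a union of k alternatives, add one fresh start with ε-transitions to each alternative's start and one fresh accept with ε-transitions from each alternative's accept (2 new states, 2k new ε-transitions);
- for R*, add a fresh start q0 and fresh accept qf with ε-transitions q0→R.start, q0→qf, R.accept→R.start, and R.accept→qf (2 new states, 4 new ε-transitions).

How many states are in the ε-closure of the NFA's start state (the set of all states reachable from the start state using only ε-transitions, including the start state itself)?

Work bottom-up. For each fragment F, track |ε-closure(F.start)| and whether F's accept lies in that closure (i.e. whether F accepts ε). A single-symbol fragment has closure size 1 and does not accept ε.
  x|y|z : C = 1 + 1 + 1 + 1 = 4 (the new accept is not ε-reachable since no branch accepts ε)
  (x|y|z)* : C = 1 (new start) + 4 (body) + 1 (new accept) = 6
  (x|y|z)*x : the left operand accepts ε, so the closure extends into the next operand (via the concat ε-link); C = 6 + 1 = 7
  ((x|y|z)*x)* : the star's fresh start ε-reaches both the body's start and the fresh accept: C = 2 + 7 = 9
  zz : same as the first factor's closure: C = 1
  ((x|y|z)*x)*|zz : C = 1 (new start) + (9 + 1) + 1 (new accept, since some branch ε-reaches its own accept) = 12

12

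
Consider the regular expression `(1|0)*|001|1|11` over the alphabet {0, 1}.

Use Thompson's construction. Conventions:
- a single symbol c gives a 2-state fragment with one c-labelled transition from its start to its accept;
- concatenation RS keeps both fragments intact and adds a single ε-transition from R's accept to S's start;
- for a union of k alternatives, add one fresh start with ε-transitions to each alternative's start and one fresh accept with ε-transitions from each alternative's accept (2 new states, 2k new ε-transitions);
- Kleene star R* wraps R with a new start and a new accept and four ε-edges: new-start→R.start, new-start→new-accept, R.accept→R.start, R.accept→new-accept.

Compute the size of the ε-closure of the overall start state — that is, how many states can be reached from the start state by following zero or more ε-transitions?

10

Let C(F) = |ε-closure(F.start)| within fragment F, and note whether F accepts ε. Symbol fragments have C = 1 and do not accept ε. Then:
  1|0 : C = 1 + 1 + 1 = 3 (the new accept is not ε-reachable since no branch accepts ε)
  (1|0)* : the star's fresh start ε-reaches both the body's start and the fresh accept: C = 2 + 3 = 5
  001 : C equals the left operand's closure size = 1 (its accept is not ε-reachable, so the closure stops there)
  11 : same as the first factor's closure: C = 1
  (1|0)*|001|1|11 : new start ε-reaches every alternative's start; at least one alternative accepts ε, so the union's new accept is reached too: C = 1 + 5 + 1 + 1 + 1 + 1 = 10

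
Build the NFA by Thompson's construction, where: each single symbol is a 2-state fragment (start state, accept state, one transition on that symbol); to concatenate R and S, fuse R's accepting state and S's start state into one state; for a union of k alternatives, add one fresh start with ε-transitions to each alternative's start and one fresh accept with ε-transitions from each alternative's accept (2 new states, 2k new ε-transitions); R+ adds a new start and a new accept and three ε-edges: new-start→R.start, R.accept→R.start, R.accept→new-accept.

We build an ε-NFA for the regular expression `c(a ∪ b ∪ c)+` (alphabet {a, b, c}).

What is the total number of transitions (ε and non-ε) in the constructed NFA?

Building bottom-up:
Each of the 4 symbol leaves contributes 1 transition (1 symbol, 0 ε).
  a ∪ b ∪ c — 9 transitions (3 symbol, 6 ε)
  (a ∪ b ∪ c)+ — 12 transitions (3 symbol, 9 ε)
  c(a ∪ b ∪ c)+ — 13 transitions (4 symbol, 9 ε)

13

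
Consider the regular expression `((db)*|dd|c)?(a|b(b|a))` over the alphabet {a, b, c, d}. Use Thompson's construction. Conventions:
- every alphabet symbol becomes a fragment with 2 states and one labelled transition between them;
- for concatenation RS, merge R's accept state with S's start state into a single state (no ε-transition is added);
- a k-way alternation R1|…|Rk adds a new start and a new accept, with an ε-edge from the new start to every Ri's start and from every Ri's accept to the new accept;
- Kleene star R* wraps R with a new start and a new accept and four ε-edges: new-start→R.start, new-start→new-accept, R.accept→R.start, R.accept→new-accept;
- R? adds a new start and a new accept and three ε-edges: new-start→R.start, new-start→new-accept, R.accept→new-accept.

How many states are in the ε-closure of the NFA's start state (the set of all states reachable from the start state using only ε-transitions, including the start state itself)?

11

Compute the ε-closure size of each fragment's start state recursively; a symbol fragment's start has no outgoing ε-edge, so its closure is just itself (size 1).
  db — |closure| equals the left operand's closure size = 1 (its accept is not ε-reachable, so the closure stops there)
  (db)* — the star's fresh start ε-reaches both the body's start and the fresh accept: |closure| = 2 + 1 = 3
  dd — same as the first factor's closure: |closure| = 1
  (db)*|dd|c — |closure| = 1 (new start) + (3 + 1 + 1) + 1 (new accept, since some branch ε-reaches its own accept) = 7
  ((db)*|dd|c)? — new start has ε-edges to the inner start and to the new accept, so |closure| = 2 + 7 = 9
  b|a — new start ε-reaches every alternative's start; none of them accept ε, so the new accept is not reached: |closure| = 1 + 1 + 1 = 3
  b(b|a) — |closure| equals the left operand's closure size = 1 (its accept is not ε-reachable, so the closure stops there)
  a|b(b|a) — new start ε-reaches every alternative's start; none of them accept ε, so the new accept is not reached: |closure| = 1 + 1 + 1 = 3
  ((db)*|dd|c)?(a|b(b|a)) — |closure| = 9 + (3−1) = 11 (closure spills across the concat boundary because the left factor accepts ε)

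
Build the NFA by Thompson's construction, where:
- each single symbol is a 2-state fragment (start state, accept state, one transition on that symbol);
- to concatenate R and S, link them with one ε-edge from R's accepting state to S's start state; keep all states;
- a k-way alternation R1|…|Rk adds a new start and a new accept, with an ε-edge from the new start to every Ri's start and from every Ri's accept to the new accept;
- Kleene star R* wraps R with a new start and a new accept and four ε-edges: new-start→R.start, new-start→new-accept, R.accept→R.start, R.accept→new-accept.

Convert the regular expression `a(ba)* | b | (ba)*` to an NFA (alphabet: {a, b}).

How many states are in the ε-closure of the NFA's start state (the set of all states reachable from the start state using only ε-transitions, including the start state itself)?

Let C(F) = |ε-closure(F.start)| within fragment F, and note whether F accepts ε. Symbol fragments have C = 1 and do not accept ε. Then:
  ba → C equals the left operand's closure size = 1 (its accept is not ε-reachable, so the closure stops there)
  (ba)* → C = 1 (new start) + 1 (body) + 1 (new accept) = 3
  a(ba)* → C equals the left operand's closure size = 1 (its accept is not ε-reachable, so the closure stops there)
  ba → C equals the left operand's closure size = 1 (its accept is not ε-reachable, so the closure stops there)
  (ba)* → C = 1 (new start) + 1 (body) + 1 (new accept) = 3
  a(ba)* | b | (ba)* → C = 1 (new start) + (1 + 1 + 3) + 1 (new accept, since some branch ε-reaches its own accept) = 7

7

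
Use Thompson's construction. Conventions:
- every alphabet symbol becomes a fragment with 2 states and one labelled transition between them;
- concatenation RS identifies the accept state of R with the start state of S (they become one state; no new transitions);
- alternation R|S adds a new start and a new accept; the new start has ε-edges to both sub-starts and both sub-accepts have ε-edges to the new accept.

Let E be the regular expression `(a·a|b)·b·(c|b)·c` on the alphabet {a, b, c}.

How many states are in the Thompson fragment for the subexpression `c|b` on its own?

6

Fragment for `c|b`:
Each of the 2 symbol leaves contributes a 2-state fragment.
  c|b → 6 states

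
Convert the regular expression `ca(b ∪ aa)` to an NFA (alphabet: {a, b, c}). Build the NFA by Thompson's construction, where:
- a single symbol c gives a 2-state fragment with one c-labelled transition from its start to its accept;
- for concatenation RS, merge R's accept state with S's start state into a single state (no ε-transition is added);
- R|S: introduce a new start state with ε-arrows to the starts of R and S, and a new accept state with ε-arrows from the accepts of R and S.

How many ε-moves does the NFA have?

4

By structural recursion:
Each of the 5 symbol leaves contributes 0 ε-transitions.
  aa → 0 ε-transitions
  b ∪ aa → 4 ε-transitions
  ca(b ∪ aa) → 4 ε-transitions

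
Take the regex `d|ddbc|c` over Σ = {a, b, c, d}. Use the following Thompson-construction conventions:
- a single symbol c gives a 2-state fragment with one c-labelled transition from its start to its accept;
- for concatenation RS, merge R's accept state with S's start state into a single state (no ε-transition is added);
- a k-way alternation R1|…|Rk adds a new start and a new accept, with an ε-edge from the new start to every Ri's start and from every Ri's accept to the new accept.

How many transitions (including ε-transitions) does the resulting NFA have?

Building bottom-up:
Each of the 6 symbol leaves contributes 1 transition (1 symbol, 0 ε).
  ddbc : 4 transitions (4 symbol, 0 ε)
  d|ddbc|c : 12 transitions (6 symbol, 6 ε)

12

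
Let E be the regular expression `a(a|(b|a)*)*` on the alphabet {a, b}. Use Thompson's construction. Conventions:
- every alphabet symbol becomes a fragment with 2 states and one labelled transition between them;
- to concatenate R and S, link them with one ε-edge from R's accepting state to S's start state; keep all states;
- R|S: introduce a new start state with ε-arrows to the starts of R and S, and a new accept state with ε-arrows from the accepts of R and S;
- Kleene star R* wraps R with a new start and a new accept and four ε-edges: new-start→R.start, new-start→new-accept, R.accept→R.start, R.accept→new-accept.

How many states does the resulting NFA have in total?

16

Recursing over subexpressions:
Each of the 4 symbol leaves contributes a 2-state fragment.
  b|a = 6 states
  (b|a)* = 8 states
  a|(b|a)* = 12 states
  (a|(b|a)*)* = 14 states
  a(a|(b|a)*)* = 16 states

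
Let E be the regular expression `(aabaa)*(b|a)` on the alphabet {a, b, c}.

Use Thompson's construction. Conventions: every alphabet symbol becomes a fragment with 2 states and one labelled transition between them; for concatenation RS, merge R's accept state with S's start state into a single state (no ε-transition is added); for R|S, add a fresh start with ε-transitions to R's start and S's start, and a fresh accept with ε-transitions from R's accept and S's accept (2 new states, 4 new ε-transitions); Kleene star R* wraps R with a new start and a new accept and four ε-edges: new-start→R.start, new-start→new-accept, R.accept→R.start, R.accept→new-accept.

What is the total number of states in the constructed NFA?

13

Recursing over subexpressions:
Each of the 7 symbol leaves contributes a 2-state fragment.
  aabaa : 6 states
  (aabaa)* : 8 states
  b|a : 6 states
  (aabaa)*(b|a) : 13 states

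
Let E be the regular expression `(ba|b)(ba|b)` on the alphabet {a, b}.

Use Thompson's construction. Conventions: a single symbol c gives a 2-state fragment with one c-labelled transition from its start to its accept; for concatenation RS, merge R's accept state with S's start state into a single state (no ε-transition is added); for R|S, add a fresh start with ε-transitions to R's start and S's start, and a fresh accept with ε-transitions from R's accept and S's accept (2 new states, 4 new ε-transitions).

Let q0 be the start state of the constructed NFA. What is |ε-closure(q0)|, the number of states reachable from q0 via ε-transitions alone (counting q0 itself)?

3

Work bottom-up. For each fragment F, track |ε-closure(F.start)| and whether F's accept lies in that closure (i.e. whether F accepts ε). A single-symbol fragment has closure size 1 and does not accept ε.
  ba → same as the first factor's closure: |ε-closure| = 1
  ba|b → |ε-closure| = 1 + 1 + 1 = 3 (the new accept is not ε-reachable since no branch accepts ε)
  ba → same as the first factor's closure: |ε-closure| = 1
  ba|b → new start ε-reaches every alternative's start; none of them accept ε, so the new accept is not reached: |ε-closure| = 1 + 1 + 1 = 3
  (ba|b)(ba|b) → |ε-closure| equals the left operand's closure size = 3 (its accept is not ε-reachable, so the closure stops there)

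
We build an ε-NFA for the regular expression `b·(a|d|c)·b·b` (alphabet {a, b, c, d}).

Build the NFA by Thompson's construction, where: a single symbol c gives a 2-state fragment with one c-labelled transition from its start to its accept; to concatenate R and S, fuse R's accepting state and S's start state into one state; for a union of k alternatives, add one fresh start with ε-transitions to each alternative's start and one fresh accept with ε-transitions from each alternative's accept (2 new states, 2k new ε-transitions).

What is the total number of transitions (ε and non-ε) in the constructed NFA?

12

By structural recursion:
Each of the 6 symbol leaves contributes 1 transition (1 symbol, 0 ε).
  a|d|c : 9 transitions (3 symbol, 6 ε)
  b·(a|d|c)·b·b : 12 transitions (6 symbol, 6 ε)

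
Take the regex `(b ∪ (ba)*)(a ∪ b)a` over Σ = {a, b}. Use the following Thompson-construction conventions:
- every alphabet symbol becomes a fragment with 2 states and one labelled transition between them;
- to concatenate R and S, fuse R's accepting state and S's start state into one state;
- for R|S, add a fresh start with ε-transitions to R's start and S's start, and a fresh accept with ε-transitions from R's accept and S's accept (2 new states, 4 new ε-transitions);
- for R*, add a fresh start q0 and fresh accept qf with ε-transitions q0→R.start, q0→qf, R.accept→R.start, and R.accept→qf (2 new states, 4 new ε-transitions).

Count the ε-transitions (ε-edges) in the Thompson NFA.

12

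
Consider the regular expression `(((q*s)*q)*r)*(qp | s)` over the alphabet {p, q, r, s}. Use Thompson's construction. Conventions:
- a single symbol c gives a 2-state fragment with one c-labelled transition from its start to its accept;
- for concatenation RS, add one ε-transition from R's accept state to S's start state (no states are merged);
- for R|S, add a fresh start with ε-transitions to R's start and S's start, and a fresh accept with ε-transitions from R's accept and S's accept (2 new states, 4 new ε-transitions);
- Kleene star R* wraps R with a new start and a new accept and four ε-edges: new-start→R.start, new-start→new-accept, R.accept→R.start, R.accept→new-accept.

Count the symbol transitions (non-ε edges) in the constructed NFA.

7

Per subexpression:
Each of the 7 symbol leaves contributes exactly 1 symbol transition.
  q* = 1 symbol transition
  q*s = 2 symbol transitions
  (q*s)* = 2 symbol transitions
  (q*s)*q = 3 symbol transitions
  ((q*s)*q)* = 3 symbol transitions
  ((q*s)*q)*r = 4 symbol transitions
  (((q*s)*q)*r)* = 4 symbol transitions
  qp = 2 symbol transitions
  qp | s = 3 symbol transitions
  (((q*s)*q)*r)*(qp | s) = 7 symbol transitions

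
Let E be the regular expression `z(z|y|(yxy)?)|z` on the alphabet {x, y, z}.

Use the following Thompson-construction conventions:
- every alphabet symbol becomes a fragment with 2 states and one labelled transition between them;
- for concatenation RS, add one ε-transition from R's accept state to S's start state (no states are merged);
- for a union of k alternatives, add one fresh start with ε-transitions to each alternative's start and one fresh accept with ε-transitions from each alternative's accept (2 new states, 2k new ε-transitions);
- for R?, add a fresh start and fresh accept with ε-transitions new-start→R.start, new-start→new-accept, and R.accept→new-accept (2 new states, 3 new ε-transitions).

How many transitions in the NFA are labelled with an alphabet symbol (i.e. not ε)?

Building bottom-up:
Each of the 7 symbol leaves contributes exactly 1 symbol transition.
  yxy → 3 symbol transitions
  (yxy)? → 3 symbol transitions
  z|y|(yxy)? → 5 symbol transitions
  z(z|y|(yxy)?) → 6 symbol transitions
  z(z|y|(yxy)?)|z → 7 symbol transitions

7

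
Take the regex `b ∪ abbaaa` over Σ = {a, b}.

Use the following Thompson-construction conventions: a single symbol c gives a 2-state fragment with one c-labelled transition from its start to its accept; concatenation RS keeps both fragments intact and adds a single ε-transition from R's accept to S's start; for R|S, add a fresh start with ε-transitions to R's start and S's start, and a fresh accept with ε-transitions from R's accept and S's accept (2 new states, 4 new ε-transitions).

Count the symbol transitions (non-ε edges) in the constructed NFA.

Recursing over subexpressions:
Each of the 7 symbol leaves contributes exactly 1 symbol transition.
  abbaaa : 6 symbol transitions
  b ∪ abbaaa : 7 symbol transitions

7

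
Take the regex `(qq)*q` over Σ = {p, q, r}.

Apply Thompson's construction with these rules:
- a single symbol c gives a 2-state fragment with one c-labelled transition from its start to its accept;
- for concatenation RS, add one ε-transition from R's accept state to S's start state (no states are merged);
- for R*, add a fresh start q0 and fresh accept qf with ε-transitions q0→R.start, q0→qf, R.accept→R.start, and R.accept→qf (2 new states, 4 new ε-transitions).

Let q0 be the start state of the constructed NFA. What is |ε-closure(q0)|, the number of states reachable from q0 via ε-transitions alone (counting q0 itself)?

4

Work bottom-up. For each fragment F, track |ε-closure(F.start)| and whether F's accept lies in that closure (i.e. whether F accepts ε). A single-symbol fragment has closure size 1 and does not accept ε.
  qq : same as the first factor's closure: C = 1
  (qq)* : the star's fresh start ε-reaches both the body's start and the fresh accept: C = 2 + 1 = 3
  (qq)*q : the left operand accepts ε, so the closure extends into the next operand (via the concat ε-link); C = 3 + 1 = 4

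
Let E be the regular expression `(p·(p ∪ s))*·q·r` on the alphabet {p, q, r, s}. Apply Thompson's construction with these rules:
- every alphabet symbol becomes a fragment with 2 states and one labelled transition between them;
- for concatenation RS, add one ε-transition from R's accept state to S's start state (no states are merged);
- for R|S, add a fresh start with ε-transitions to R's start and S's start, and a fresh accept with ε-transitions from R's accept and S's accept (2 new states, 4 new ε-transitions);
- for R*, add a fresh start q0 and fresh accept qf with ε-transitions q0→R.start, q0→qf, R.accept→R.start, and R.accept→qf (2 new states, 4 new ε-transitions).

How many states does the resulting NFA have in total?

Building bottom-up:
Each of the 5 symbol leaves contributes a 2-state fragment.
  p ∪ s → 6 states
  p·(p ∪ s) → 8 states
  (p·(p ∪ s))* → 10 states
  (p·(p ∪ s))*·q·r → 14 states

14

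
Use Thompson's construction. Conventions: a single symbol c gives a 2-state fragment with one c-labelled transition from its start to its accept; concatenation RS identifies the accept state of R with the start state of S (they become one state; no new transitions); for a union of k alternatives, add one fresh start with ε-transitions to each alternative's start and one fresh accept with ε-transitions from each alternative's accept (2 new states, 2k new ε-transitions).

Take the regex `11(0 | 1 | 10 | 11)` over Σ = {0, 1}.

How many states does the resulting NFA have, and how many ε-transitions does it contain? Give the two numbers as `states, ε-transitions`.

By structural recursion:
Each of the 8 symbol leaves contributes 2 states and 0 ε-transitions.
  10 → 3 states, 0 ε-transitions
  11 → 3 states, 0 ε-transitions
  0 | 1 | 10 | 11 → 12 states, 8 ε-transitions
  11(0 | 1 | 10 | 11) → 14 states, 8 ε-transitions

14, 8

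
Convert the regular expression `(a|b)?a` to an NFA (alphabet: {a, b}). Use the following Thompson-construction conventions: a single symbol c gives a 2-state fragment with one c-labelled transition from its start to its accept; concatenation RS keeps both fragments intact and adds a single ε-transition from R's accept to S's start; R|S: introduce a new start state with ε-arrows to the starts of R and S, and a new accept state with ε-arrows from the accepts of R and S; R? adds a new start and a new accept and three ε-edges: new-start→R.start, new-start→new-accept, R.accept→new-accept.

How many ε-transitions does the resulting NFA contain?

Building bottom-up:
Each of the 3 symbol leaves contributes 0 ε-transitions.
  a|b : 4 ε-transitions
  (a|b)? : 7 ε-transitions
  (a|b)?a : 8 ε-transitions

8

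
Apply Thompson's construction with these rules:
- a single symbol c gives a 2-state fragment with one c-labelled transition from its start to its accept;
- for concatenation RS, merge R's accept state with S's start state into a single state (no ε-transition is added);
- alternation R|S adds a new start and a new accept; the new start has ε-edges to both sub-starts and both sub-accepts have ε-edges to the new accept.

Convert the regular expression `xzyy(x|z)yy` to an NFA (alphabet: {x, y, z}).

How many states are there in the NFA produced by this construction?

By structural recursion:
Each of the 8 symbol leaves contributes a 2-state fragment.
  x|z = 6 states
  xzyy(x|z)yy = 12 states

12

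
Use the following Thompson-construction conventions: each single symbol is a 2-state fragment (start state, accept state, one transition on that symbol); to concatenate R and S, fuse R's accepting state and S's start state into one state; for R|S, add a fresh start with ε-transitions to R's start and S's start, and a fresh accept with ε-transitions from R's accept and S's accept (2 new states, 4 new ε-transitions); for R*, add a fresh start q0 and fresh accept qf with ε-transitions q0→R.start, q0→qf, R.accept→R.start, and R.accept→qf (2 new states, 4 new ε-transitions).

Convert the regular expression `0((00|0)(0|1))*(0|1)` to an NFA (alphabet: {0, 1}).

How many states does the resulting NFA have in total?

20

Bottom-up over the parse tree:
Each of the 8 symbol leaves contributes a 2-state fragment.
  00 → 3 states
  00|0 → 7 states
  0|1 → 6 states
  (00|0)(0|1) → 12 states
  ((00|0)(0|1))* → 14 states
  0|1 → 6 states
  0((00|0)(0|1))*(0|1) → 20 states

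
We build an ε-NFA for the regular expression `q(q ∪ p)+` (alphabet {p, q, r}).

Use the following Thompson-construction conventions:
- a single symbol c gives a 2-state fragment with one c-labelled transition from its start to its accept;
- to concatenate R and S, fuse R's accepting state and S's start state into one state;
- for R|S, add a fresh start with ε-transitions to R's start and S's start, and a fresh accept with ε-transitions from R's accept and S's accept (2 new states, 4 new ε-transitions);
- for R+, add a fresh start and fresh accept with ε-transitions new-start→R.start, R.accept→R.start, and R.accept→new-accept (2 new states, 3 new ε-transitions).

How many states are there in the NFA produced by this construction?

Bottom-up over the parse tree:
Each of the 3 symbol leaves contributes a 2-state fragment.
  q ∪ p = 6 states
  (q ∪ p)+ = 8 states
  q(q ∪ p)+ = 9 states

9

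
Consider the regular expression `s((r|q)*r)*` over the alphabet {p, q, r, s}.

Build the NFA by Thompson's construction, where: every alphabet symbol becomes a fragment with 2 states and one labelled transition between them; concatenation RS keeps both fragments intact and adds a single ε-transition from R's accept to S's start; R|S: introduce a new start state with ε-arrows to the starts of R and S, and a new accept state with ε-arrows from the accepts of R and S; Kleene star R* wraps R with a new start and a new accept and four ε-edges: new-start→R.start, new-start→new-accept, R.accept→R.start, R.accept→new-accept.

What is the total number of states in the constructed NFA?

14

Recursing over subexpressions:
Each of the 4 symbol leaves contributes a 2-state fragment.
  r|q — 6 states
  (r|q)* — 8 states
  (r|q)*r — 10 states
  ((r|q)*r)* — 12 states
  s((r|q)*r)* — 14 states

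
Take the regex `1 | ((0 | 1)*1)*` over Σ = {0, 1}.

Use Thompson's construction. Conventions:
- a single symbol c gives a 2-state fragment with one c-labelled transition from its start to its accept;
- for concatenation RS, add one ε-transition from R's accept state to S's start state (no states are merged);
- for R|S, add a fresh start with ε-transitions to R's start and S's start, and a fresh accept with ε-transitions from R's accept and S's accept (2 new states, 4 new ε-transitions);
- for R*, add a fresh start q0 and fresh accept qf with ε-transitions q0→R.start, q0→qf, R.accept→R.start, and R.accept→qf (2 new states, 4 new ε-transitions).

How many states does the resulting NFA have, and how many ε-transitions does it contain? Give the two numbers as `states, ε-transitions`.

16, 17

Bottom-up over the parse tree:
Each of the 4 symbol leaves contributes 2 states and 0 ε-transitions.
  0 | 1 = 6 states, 4 ε-transitions
  (0 | 1)* = 8 states, 8 ε-transitions
  (0 | 1)*1 = 10 states, 9 ε-transitions
  ((0 | 1)*1)* = 12 states, 13 ε-transitions
  1 | ((0 | 1)*1)* = 16 states, 17 ε-transitions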